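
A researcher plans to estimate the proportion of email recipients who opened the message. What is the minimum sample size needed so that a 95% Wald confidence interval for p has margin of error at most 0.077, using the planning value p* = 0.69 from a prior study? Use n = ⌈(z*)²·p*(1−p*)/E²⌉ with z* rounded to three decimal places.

z* = 1.960 at the 95% level.
p*(1−p*) = 0.2139.
Required n before rounding: 3.841600 × 0.2139 / 0.077² = 138.593.
⌈138.593⌉ = 139.

n = 139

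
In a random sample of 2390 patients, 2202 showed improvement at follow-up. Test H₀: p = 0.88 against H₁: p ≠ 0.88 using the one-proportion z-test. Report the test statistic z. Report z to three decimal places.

z = 6.219

The sample proportion is 2202/2390 = 0.92134.
Under H₀, SE = √(p₀(1−p₀)/n) = √(0.88·0.12/2390) = √0.000044184 = 0.006647.
Test statistic: z = 0.04134/0.006647 = 6.219.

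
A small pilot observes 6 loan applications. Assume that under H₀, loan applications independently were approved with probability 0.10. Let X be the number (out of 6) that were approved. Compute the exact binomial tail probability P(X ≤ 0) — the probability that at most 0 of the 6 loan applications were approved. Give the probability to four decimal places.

X ~ Binomial(n=6, p=0.10).
P(X ≤ 0) = C(6,0)·0.10^0·0.90^6.
= 0.531441 = 0.5314.

P = 0.5314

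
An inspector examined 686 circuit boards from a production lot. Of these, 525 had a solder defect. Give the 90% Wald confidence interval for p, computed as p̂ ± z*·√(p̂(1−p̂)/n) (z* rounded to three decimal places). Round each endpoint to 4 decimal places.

(0.7387, 0.7919)

Sample proportion p̂ = 525/686 = 0.76531.
SE(p̂) = √(0.76531·0.23469/686) = 0.016181.
The 90% critical value is z* = 1.645.
Margin = 1.645·0.016181 = 0.02662.
CI: 0.76531 ± 0.02662 = (0.7387, 0.7919).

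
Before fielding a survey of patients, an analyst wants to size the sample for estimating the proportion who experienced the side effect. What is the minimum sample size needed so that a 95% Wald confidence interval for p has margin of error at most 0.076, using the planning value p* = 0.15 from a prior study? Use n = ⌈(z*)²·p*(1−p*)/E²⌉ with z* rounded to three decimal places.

For 95% confidence, z* = 1.960.
p*(1−p*) = 0.1275.
Required n before rounding: 3.841600 × 0.1275 / 0.076² = 84.800.
⌈84.800⌉ = 85.

n = 85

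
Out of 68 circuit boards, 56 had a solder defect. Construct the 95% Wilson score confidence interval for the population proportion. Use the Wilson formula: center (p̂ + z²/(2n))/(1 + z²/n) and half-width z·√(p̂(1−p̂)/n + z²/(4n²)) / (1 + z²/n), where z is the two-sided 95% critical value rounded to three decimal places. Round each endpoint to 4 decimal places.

(0.7164, 0.8961)

Here p̂ = 56/68 = 0.82353 and z = 1.960 (z² = 3.841600).
1 + z²/n = 1.056494.
Center = (0.82353 + 0.028247)/1.056494 = 0.80623.
Radicand: p̂(1−p̂)/n + z²/(4n²) = 0.002137187 + 0.000207699 = 0.002344886.
Half-width = 1.960·√0.002344886/1.056494 = 0.08984.
CI: 0.80623 ± 0.08984 = (0.7164, 0.8961).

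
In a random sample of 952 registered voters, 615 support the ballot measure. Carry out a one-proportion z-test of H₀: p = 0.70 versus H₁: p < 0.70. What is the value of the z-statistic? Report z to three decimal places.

The sample proportion is 615/952 = 0.64601.
Null standard error: √(0.70·0.30/952) = √0.000220588 = 0.014852.
z = (p̂ − p₀)/SE = (0.64601 − 0.70)/0.014852 = -3.635.

z = -3.635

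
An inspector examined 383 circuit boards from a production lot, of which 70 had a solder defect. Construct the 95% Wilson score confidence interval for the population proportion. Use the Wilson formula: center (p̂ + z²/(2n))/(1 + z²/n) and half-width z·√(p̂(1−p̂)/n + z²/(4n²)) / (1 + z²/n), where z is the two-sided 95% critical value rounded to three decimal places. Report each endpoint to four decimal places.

(0.1473, 0.2246)

Here p̂ = 70/383 = 0.18277 and z = 1.960 (z² = 3.841600).
1 + z²/n = 1.010030.
Center = (0.18277 + 0.005015)/1.010030 = 0.18592.
Radicand: p̂(1−p̂)/n + z²/(4n²) = 0.000389983 + 0.000006547 = 0.000396530.
Half-width = z·√(radicand)/denom = 1.960·0.019913/1.010030 = 0.03864.
CI: 0.18592 ± 0.03864 = (0.1473, 0.2246).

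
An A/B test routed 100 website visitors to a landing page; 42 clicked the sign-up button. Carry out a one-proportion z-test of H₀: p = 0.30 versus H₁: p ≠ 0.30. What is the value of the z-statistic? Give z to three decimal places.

z = 2.619

p̂ = 42/100 = 0.42000.
SE₀ = √(0.30·0.70/100) = 0.045826.
z = (p̂ − p₀)/SE = (0.42000 − 0.30)/0.045826 = 2.619.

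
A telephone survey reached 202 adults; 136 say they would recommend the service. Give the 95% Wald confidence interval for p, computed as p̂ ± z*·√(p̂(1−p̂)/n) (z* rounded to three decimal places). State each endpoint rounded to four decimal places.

Sample proportion p̂ = 136/202 = 0.67327.
SE = √(p̂(1−p̂)/n) = √(0.219978/202) = 0.033000.
The 95% critical value is z* = 1.960.
Margin = 1.960·0.033000 = 0.06468.
CI: 0.67327 ± 0.06468 = (0.6086, 0.7379).

(0.6086, 0.7379)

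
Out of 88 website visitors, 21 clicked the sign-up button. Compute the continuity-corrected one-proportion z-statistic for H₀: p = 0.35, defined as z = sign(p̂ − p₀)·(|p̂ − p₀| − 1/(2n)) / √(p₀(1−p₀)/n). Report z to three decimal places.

z = -2.079

The sample proportion is 21/88 = 0.23864. p̂ − p₀ = -0.111364.
1/(2n) = 0.005682.
Corrected numerator: |-0.111364| − 0.005682 = 0.105682.
Null standard error: √(0.35·0.65/88) = √0.002585227 = 0.050845.
z = −0.105682/0.050845 = -2.079.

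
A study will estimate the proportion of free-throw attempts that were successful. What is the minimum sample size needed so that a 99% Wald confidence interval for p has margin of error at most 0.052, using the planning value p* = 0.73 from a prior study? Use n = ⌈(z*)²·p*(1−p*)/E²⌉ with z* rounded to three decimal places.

The 99% critical value is z* = 2.576.
p*(1−p*) = 0.1971.
(z*)²·p*(1−p*)/E² = 6.635776·0.1971/0.002704 = 483.695.
Rounding up, n = 484.

n = 484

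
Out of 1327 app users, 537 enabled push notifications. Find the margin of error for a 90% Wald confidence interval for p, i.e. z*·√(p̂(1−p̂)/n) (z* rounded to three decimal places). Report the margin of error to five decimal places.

With x = 537 successes in n = 1327, p̂ = 0.40467.
SE = √(p̂(1−p̂)/n) = √(0.240913/1327) = 0.013474.
For 90% confidence, z* = 1.645.
ME = 1.645·0.013474 = 0.02216.

ME = 0.02216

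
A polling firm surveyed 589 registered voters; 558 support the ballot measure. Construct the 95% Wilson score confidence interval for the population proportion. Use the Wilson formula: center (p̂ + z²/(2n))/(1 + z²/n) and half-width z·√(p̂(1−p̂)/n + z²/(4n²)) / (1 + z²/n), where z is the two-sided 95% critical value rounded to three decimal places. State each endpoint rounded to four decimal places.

(0.9263, 0.9627)

Here p̂ = 558/589 = 0.94737 and z = 1.960 (z² = 3.841600).
1 + z²/n = 1.006522.
Center = (0.94737 + 0.003261)/1.006522 = 0.94447.
Radicand: p̂(1−p̂)/n + z²/(4n²) = 0.000084654 + 0.000002768 = 0.000087422.
Half-width = z·√(radicand)/denom = 1.960·0.009350/1.006522 = 0.01821.
Interval: 0.94447 ± 0.01821 → (0.9263, 0.9627).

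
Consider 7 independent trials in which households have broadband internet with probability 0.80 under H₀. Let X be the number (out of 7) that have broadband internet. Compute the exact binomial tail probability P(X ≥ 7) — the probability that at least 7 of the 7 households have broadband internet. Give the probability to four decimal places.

X ~ Binomial(n=7, p=0.80).
P(X ≥ 7) = C(7,7)·0.80^7·0.20^0.
= 0.209715 = 0.2097.

P = 0.2097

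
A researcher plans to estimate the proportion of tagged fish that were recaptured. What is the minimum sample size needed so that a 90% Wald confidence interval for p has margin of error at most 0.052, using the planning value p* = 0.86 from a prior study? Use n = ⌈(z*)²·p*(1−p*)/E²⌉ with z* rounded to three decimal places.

The 90% critical value is z* = 1.645.
p*(1−p*) = 0.86·0.14 = 0.1204.
(z*)²·p*(1−p*)/E² = 2.706025·0.1204/0.002704 = 120.490.
Rounding up, n = 121.

n = 121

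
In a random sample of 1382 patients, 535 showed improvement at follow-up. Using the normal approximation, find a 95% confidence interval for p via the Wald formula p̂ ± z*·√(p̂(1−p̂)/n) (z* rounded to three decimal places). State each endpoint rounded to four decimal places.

(0.3614, 0.4128)

Sample proportion p̂ = 535/1382 = 0.38712.
SE(p̂) = √(0.38712·0.61288/1382) = 0.013103.
The 95% critical value is z* = 1.960.
Margin of error: 1.960 × 0.013103 = 0.02568.
Interval: 0.38712 ± 0.02568 → (0.3614, 0.4128).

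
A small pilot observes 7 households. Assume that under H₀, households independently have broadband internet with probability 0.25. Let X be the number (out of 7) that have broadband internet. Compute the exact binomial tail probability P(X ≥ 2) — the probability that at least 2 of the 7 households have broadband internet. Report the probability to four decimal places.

X ~ Binomial(n=7, p=0.25).
P(X ≥ 2) = Σ_{j=2}^{7} C(7,j)·0.25^j·0.75^{7−j}.
= 0.311462 + 0.173035 + 0.057678 + 0.011536 + 0.001282 + 0.000061 = 0.5551.

P = 0.5551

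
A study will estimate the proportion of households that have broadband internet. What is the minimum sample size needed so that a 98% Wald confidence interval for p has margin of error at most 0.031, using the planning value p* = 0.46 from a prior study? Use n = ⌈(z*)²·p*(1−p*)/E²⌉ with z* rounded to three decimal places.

For 98% confidence, z* = 2.326.
p*(1−p*) = 0.46·0.54 = 0.2484.
Required n before rounding: 5.410276 × 0.2484 / 0.031² = 1398.452.
Rounding up, n = 1399.

n = 1399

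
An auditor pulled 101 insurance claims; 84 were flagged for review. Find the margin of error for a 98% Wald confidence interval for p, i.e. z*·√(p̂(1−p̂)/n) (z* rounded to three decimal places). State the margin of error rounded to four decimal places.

ME = 0.0866

p̂ = 84/101 = 0.83168.
SE(p̂) = √(0.83168·0.16832/101) = 0.037229.
For 98% confidence, z* = 2.326.
ME = 2.326·0.037229 = 0.0866.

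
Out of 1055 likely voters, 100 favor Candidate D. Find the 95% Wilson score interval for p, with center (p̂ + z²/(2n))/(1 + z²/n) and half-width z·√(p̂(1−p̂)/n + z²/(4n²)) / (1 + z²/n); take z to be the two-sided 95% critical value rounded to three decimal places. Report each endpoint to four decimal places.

Here p̂ = 100/1055 = 0.09479 and z = 1.960 (z² = 3.841600).
Denominator 1 + z²/n = 1 + 3.841600/1055 = 1.003641.
Adjusted center: (0.09479 + z²/(2n))/1.003641 = 0.09626.
Radicand: p̂(1−p̂)/n + z²/(4n²) = 0.000081329 + 0.000000863 = 0.000082192.
Half-width = z·√(radicand)/denom = 1.960·0.009066/1.003641 = 0.01770.
CI: 0.09626 ± 0.01770 = (0.0786, 0.1140).

(0.0786, 0.1140)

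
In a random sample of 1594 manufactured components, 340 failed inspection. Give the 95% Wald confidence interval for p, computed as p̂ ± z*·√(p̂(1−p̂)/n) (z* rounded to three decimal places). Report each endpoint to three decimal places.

p̂ = 340/1594 = 0.21330.
Standard error of p̂: √(0.167803/1594) = √0.000105272 = 0.010260.
For 95% confidence, z* = 1.960.
Margin = 1.960·0.010260 = 0.02011.
So the interval runs from 0.193 to 0.233.

(0.193, 0.233)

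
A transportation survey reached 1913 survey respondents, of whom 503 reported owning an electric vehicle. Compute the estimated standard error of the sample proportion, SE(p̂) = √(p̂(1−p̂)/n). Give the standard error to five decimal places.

The sample proportion is 503/1913 = 0.26294.
p̂(1−p̂) = 0.26294·0.73706 = 0.193803.
Dividing by n and taking the root: √0.000101308 = 0.01007.

SE = 0.01007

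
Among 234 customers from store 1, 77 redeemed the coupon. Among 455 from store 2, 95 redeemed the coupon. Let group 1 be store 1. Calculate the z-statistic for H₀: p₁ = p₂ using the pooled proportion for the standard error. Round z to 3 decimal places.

z = 3.454

Sample proportions: p̂₁ = 77/234 = 0.32906 and p̂₂ = 95/455 = 0.20879.
Pooled p̂ = (77+95)/(234+455) = 172/689 = 0.24964.
Pooled SE = √[0.1873184·0.00647131] ≈ 0.034817.
z = 0.12027/0.034817 = 3.454.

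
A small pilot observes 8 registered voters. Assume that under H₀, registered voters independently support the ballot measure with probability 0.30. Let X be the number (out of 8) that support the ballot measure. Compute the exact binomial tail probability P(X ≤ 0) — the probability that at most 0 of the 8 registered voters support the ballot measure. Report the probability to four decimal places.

P = 0.0576

X ~ Binomial(n=8, p=0.30).
P(X ≤ 0) = C(8,0)·0.30^0·0.70^8.
= 0.057648 = 0.0576.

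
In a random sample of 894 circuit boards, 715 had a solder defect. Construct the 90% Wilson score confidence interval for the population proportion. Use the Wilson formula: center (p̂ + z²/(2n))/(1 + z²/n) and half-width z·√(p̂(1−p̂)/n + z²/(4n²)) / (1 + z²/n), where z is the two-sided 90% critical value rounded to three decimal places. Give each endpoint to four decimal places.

(0.7769, 0.8209)

Here p̂ = 715/894 = 0.79978 and z = 1.645 (z² = 2.706025).
1 + z²/n = 1.003027.
Center = (0.79978 + 0.001513)/1.003027 = 0.79887.
Radicand: p̂(1−p̂)/n + z²/(4n²) = 0.000179121 + 0.000000846 = 0.000179967.
Half-width = z·√(radicand)/denom = 1.645·0.013415/1.003027 = 0.02200.
Interval: 0.79887 ± 0.02200 → (0.7769, 0.8209).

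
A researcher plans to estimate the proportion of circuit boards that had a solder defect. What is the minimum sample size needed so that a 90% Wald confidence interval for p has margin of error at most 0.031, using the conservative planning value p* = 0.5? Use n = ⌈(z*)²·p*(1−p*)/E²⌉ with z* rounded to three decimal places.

z* = 1.645 at the 90% level.
p*(1−p*) = 0.50·0.50 = 0.2500.
Required n before rounding: 2.706025 × 0.2500 / 0.031² = 703.961.
⌈703.961⌉ = 704.

n = 704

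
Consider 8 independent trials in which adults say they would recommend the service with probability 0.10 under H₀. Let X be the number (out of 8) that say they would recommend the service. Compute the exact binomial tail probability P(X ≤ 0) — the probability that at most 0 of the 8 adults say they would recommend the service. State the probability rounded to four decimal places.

P = 0.4305

X is binomial with n = 8 and p = 0.10.
P(X ≤ 0) = C(8,0)·0.10^0·0.90^8.
= 0.430467 = 0.4305.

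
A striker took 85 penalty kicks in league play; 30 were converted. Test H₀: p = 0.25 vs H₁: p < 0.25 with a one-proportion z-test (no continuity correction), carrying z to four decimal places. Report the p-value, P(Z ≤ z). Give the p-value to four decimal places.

p̂ = 30/85 = 0.35294.
Null standard error: √(0.25·0.75/85) = √0.002205882 = 0.046967.
Test statistic (full precision, shown to 4 dp): z = (30/85 − 0.25)/SE₀ ≈ 2.1918.
From the standard normal, P(Z ≤ z) = 0.9858.

p-value = 0.9858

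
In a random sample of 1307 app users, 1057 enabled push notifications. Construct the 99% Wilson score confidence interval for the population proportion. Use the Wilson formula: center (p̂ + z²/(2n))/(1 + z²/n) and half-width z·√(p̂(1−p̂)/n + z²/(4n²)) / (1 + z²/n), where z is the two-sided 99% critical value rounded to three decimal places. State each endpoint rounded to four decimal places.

Here p̂ = 1057/1307 = 0.80872 and z = 2.576 (z² = 6.635776).
1 + z²/n = 1.005077.
Adjusted center: (0.80872 + z²/(2n))/1.005077 = 0.80716.
Radicand: p̂(1−p̂)/n + z²/(4n²) = 0.000118355 + 0.000000971 = 0.000119326.
Half-width = 2.576·√0.000119326/1.005077 = 0.02800.
CI: 0.80716 ± 0.02800 = (0.7792, 0.8352).

(0.7792, 0.8352)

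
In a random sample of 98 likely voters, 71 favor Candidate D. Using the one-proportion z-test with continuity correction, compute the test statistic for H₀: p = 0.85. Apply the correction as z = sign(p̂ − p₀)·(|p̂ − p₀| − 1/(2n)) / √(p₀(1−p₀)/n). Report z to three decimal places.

The sample proportion is 71/98 = 0.72449. p̂ − p₀ = -0.125510.
Continuity correction 1/(2n) = 1/196 = 0.005102.
Corrected numerator: |-0.125510| − 0.005102 = 0.120408.
Null standard error: √(0.85·0.15/98) = √0.001301020 = 0.036070.
z = (−)0.120408/0.036070 = -3.338.

z = -3.338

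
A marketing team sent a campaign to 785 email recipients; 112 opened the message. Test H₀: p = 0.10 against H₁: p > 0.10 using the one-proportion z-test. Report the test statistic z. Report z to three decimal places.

The sample proportion is 112/785 = 0.14268.
Under H₀, SE = √(p₀(1−p₀)/n) = √(0.10·0.90/785) = √0.000114650 = 0.010707.
z = (0.14268 − 0.10)/0.010707 = 0.04268/0.010707 = 3.986.

z = 3.986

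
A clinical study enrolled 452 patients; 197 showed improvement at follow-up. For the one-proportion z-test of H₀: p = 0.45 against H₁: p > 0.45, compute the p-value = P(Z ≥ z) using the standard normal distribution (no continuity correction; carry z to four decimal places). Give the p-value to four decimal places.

p̂ = 197/452 = 0.43584.
Null standard error: √(0.45·0.55/452) = √0.000547566 = 0.023400.
z = (p̂ − p₀)/SE = (197/452 − 0.45)/0.023400 ≈ -0.6051.
p-value = P(Z ≥ z) with z = -0.6051 → 0.7274.

p-value = 0.7274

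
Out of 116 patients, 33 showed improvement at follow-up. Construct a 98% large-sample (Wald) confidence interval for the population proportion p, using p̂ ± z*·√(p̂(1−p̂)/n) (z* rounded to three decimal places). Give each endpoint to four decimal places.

(0.1870, 0.3819)

p̂ = 33/116 = 0.28448.
SE = √(p̂(1−p̂)/n) = √(0.203552/116) = 0.041890.
For 98% confidence, z* = 2.326.
Margin of error: 2.326 × 0.041890 = 0.09744.
So the interval runs from 0.1870 to 0.3819.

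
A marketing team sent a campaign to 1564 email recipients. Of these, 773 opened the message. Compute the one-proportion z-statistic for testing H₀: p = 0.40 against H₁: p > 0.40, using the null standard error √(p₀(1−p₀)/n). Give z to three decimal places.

The sample proportion is 773/1564 = 0.49425.
Under H₀, SE = √(p₀(1−p₀)/n) = √(0.40·0.60/1564) = √0.000153453 = 0.012388.
z = (0.49425 − 0.40)/0.012388 = 0.09425/0.012388 = 7.608.

z = 7.608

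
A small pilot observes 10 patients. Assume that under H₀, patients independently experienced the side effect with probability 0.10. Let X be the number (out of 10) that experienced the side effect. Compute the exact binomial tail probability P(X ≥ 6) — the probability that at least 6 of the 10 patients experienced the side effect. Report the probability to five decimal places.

P = 0.00015

X is binomial with n = 10 and p = 0.10.
P(X ≥ 6) = Σ_{j=6}^{10} C(10,j)·0.10^j·0.90^{10−j}.
= 0.000138 + 0.000009 + 0.000000 + 0.000000 + 0.000000 = 0.00015.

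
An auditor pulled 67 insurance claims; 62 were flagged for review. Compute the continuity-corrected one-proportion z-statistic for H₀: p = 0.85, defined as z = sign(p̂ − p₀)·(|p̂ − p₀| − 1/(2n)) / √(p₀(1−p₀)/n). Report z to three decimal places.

z = 1.557

Sample proportion p̂ = 62/67 = 0.92537. p̂ − p₀ = 0.075373.
Continuity correction 1/(2n) = 1/134 = 0.007463.
Corrected numerator: |0.075373| − 0.007463 = 0.067910.
Null standard error: √(0.85·0.15/67) = √0.001902985 = 0.043623.
z = +0.067910/0.043623 = 1.557.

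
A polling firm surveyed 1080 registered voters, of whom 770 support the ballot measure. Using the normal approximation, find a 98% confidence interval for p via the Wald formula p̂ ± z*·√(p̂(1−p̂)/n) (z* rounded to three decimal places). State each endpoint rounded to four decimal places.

The sample proportion is 770/1080 = 0.71296.
SE = √(p̂(1−p̂)/n) = √(0.204647/1080) = 0.013765.
The 98% critical value is z* = 2.326.
Margin of error: 2.326 × 0.013765 = 0.03202.
So the interval runs from 0.6809 to 0.7450.

(0.6809, 0.7450)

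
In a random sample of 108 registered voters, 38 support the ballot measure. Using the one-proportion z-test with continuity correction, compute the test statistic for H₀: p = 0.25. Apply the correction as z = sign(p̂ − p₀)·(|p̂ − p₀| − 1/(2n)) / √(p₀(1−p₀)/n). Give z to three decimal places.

With x = 38 successes in n = 108, p̂ = 0.35185. p̂ − p₀ = 0.101852.
Continuity correction 1/(2n) = 1/216 = 0.004630.
Corrected numerator: |0.101852| − 0.004630 = 0.097222.
Null standard error: √(0.25·0.75/108) = √0.001736111 = 0.041667.
z = +0.097222/0.041667 = 2.333.

z = 2.333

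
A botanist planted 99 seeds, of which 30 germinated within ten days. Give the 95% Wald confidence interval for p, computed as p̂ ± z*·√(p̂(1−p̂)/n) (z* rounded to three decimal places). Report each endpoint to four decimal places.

With x = 30 successes in n = 99, p̂ = 0.30303.
SE(p̂) = √(0.30303·0.69697/99) = 0.046188.
z* = 1.960 at the 95% level.
Margin = 1.960·0.046188 = 0.09053.
Interval: 0.30303 ± 0.09053 → (0.2125, 0.3936).

(0.2125, 0.3936)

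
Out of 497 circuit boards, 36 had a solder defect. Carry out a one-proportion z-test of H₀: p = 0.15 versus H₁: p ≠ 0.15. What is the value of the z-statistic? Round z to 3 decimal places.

z = -4.843

Sample proportion p̂ = 36/497 = 0.07243.
Null standard error: √(0.15·0.85/497) = √0.000256539 = 0.016017.
z = (0.07243 − 0.15)/0.016017 = -0.07757/0.016017 = -4.843.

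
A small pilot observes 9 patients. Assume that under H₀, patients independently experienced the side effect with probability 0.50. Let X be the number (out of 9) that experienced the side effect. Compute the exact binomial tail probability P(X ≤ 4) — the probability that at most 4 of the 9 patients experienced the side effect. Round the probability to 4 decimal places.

X is binomial with n = 9 and p = 0.50.
P(X ≤ 4) = Σ_{j=0}^{4} C(9,j)·0.50^j·0.50^{9−j}.
= 0.001953 + 0.017578 + 0.070312 + 0.164062 + 0.246094 = 0.5000.

P = 0.5000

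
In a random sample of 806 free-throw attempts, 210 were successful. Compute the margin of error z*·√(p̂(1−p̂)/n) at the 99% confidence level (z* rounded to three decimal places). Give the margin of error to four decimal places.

p̂ = 210/806 = 0.26055.
Standard error of p̂: √(0.192662/806) = √0.000239034 = 0.015461.
The 99% critical value is z* = 2.576.
ME = 2.576·0.015461 = 0.0398.

ME = 0.0398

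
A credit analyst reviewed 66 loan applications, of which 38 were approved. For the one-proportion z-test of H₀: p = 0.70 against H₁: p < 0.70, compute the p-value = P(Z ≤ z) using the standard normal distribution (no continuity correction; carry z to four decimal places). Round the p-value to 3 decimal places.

p̂ = 38/66 = 0.57576.
SE₀ = √(0.70·0.30/66) = 0.056408.
z = (p̂ − p₀)/SE = (38/66 − 0.70)/0.056408 ≈ -2.2026.
From the standard normal, P(Z ≤ z) = 0.014.

p-value = 0.014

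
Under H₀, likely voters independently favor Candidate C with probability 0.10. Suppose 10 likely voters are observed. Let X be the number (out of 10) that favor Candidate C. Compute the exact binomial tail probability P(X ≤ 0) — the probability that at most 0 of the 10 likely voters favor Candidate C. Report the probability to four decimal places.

P = 0.3487

X ~ Binomial(n=10, p=0.10).
P(X ≤ 0) = C(10,0)·0.10^0·0.90^10.
= 0.348678 = 0.3487.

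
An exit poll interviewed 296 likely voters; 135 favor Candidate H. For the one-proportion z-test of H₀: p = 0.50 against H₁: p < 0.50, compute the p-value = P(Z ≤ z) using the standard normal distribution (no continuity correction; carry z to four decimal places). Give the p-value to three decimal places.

The sample proportion is 135/296 = 0.45608.
Under H₀, SE = √(p₀(1−p₀)/n) = √(0.50·0.50/296) = √0.000844595 = 0.029062.
Test statistic (full precision, shown to 4 dp): z = (135/296 − 0.50)/SE₀ ≈ -1.5112.
p-value = P(Z ≤ z) with z = -1.5112 → 0.065.

p-value = 0.065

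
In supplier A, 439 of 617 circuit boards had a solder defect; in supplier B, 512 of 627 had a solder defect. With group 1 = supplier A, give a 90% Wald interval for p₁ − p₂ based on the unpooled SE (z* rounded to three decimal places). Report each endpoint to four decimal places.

(-0.1444, -0.0658)

p̂₁ = 439/617 = 0.71151, p̂₂ = 512/627 = 0.81659; p̂₁ − p̂₂ = -0.10508.
SE = √(0.000332682 + 0.000238872) = √0.000571554 = 0.023907.
z* = 1.645 at the 90% level. Margin = 1.645·0.023907 = 0.03933.
Interval: -0.10508 ± 0.03933 → (-0.1444, -0.0658).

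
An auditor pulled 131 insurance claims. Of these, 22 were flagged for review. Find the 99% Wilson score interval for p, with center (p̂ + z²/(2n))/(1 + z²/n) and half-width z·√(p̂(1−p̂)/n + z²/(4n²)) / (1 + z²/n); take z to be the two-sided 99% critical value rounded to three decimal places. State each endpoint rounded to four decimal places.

Here p̂ = 22/131 = 0.16794 and z = 2.576 (z² = 6.635776).
Denominator 1 + z²/n = 1 + 6.635776/131 = 1.050655.
Center = (0.16794 + 0.025327)/1.050655 = 0.18395.
Radicand: p̂(1−p̂)/n + z²/(4n²) = 0.001066683 + 0.000096669 = 0.001163352.
Half-width = z·√(radicand)/denom = 2.576·0.034108/1.050655 = 0.08363.
So the interval runs from 0.1003 to 0.2676.

(0.1003, 0.2676)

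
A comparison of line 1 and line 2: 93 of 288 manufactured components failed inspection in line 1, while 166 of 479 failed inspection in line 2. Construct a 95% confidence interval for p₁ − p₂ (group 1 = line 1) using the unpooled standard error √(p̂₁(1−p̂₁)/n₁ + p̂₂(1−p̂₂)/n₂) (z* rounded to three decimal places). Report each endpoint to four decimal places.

(-0.0924, 0.0452)

p̂₁ = 0.32292, p̂₂ = 0.34656, so the observed difference is -0.02364.
SE = √(0.000759172 + 0.000472766) = √0.001231938 = 0.035099.
The 95% critical value is z* = 1.960. Margin of error = 0.06879.
So the interval runs from -0.0924 to 0.0452.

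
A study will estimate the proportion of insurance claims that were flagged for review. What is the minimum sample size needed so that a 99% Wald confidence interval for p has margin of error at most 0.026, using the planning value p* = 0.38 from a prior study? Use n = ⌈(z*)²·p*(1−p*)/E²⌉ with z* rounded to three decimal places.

n = 2313

z* = 2.576 at the 99% level.
p*(1−p*) = 0.2356.
Required n before rounding: 6.635776 × 0.2356 / 0.026² = 2312.705.
⌈2312.705⌉ = 2313.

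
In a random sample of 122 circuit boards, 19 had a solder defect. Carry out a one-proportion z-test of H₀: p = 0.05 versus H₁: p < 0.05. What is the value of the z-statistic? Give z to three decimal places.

The sample proportion is 19/122 = 0.15574.
Under H₀, SE = √(p₀(1−p₀)/n) = √(0.05·0.95/122) = √0.000389344 = 0.019732.
z = (p̂ − p₀)/SE = (0.15574 − 0.05)/0.019732 = 5.359.

z = 5.359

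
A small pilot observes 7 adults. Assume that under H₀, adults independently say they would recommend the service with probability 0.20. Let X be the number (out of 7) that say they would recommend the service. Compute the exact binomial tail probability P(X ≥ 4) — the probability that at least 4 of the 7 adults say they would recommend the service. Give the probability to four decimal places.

P = 0.0333

X ~ Binomial(n=7, p=0.20).
P(X ≥ 4) = C(7,4)·0.20^4·0.80^3 + C(7,5)·0.20^5·0.80^2 + C(7,6)·0.20^6·0.80^1 + C(7,7)·0.20^7·0.80^0.
= 0.028672 + 0.004301 + 0.000358 + 0.000013 = 0.0333.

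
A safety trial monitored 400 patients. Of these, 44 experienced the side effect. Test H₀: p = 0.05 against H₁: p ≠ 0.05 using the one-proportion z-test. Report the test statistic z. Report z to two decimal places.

With x = 44 successes in n = 400, p̂ = 0.11000.
Null standard error: √(0.05·0.95/400) = √0.000118750 = 0.010897.
Test statistic: z = 0.06000/0.010897 = 5.51.

z = 5.51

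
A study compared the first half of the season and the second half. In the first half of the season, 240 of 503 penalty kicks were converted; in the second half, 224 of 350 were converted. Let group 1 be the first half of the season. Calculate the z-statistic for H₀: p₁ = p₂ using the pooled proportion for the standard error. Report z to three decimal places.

Sample proportions: p̂₁ = 240/503 = 0.47714 and p̂₂ = 224/350 = 0.64000.
Pooled p̂ = (240+224)/(503+350) = 464/853 = 0.54396.
SE = √[p̂(1−p̂)(1/n₁+1/n₂)] = √[0.54396·0.45604·(1/503+1/350)] ≈ 0.034669.
z = (p̂₁ − p̂₂)/SE = (0.47714 − 0.64000)/0.034669 = -0.16286/0.034669 = -4.698.

z = -4.698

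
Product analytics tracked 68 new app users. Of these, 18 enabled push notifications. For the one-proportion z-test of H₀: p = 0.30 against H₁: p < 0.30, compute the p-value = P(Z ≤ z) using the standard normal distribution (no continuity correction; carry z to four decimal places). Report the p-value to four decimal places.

p-value = 0.2627

Sample proportion p̂ = 18/68 = 0.26471.
Under H₀, SE = √(p₀(1−p₀)/n) = √(0.30·0.70/68) = √0.003088235 = 0.055572.
Test statistic (full precision, shown to 4 dp): z = (18/68 − 0.30)/SE₀ ≈ -0.6351.
p-value = P(Z ≤ z) with z = -0.6351 → 0.2627.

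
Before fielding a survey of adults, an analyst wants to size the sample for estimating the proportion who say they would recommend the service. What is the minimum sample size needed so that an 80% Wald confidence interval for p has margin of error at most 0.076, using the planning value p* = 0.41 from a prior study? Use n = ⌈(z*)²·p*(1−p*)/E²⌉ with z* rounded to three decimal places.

For 80% confidence, z* = 1.282.
p*(1−p*) = 0.41·0.59 = 0.2419.
(z*)²·p*(1−p*)/E² = 1.643524·0.2419/0.005776 = 68.831.
⌈68.831⌉ = 69.

n = 69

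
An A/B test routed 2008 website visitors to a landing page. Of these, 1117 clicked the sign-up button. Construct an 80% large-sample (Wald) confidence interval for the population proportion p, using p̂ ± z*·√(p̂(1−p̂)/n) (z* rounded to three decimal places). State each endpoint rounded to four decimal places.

p̂ = 1117/2008 = 0.55627.
Standard error of p̂: √(0.246833/2008) = √0.000122925 = 0.011087.
The 80% critical value is z* = 1.282.
Margin of error: 1.282 × 0.011087 = 0.01421.
CI: 0.55627 ± 0.01421 = (0.5421, 0.5705).

(0.5421, 0.5705)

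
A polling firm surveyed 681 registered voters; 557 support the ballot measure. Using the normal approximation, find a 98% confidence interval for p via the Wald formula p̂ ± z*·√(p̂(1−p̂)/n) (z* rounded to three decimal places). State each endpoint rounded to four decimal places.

p̂ = 557/681 = 0.81791.
SE(p̂) = √(0.81791·0.18209/681) = 0.014788.
For 98% confidence, z* = 2.326.
Margin of error: 2.326 × 0.014788 = 0.03440.
CI: 0.81791 ± 0.03440 = (0.7835, 0.8523).

(0.7835, 0.8523)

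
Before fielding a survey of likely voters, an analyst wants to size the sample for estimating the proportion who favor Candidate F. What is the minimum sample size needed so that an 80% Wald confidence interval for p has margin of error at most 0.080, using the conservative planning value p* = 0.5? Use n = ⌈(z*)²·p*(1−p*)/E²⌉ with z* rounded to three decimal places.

n = 65

The 80% critical value is z* = 1.282.
p*(1−p*) = 0.2500.
Required n before rounding: 1.643524 × 0.2500 / 0.080² = 64.200.
Rounding up, n = 65.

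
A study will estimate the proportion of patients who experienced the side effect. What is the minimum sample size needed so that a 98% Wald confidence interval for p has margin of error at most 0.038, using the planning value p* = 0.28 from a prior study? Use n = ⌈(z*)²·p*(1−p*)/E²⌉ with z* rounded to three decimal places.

The 98% critical value is z* = 2.326.
p*(1−p*) = 0.2016.
(z*)²·p*(1−p*)/E² = 5.410276·0.2016/0.001444 = 755.340.
⌈755.340⌉ = 756.

n = 756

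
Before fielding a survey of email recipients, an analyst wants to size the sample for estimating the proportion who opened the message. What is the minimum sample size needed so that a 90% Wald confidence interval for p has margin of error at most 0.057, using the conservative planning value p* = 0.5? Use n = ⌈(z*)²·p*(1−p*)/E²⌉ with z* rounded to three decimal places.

n = 209

For 90% confidence, z* = 1.645.
p*(1−p*) = 0.2500.
(z*)²·p*(1−p*)/E² = 2.706025·0.2500/0.003249 = 208.220.
⌈208.220⌉ = 209.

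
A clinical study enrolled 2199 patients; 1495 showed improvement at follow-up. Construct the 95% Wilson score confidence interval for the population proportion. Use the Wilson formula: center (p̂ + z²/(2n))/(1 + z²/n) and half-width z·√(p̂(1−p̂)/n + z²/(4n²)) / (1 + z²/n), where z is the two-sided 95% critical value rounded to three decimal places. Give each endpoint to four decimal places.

(0.6601, 0.6990)

Here p̂ = 1495/2199 = 0.67985 and z = 1.960 (z² = 3.841600).
Denominator 1 + z²/n = 1 + 3.841600/2199 = 1.001747.
Center = (0.67985 + 0.000873)/1.001747 = 0.67954.
Radicand: p̂(1−p̂)/n + z²/(4n²) = 0.000098978 + 0.000000199 = 0.000099177.
Half-width = 1.960·√0.000099177/1.001747 = 0.01949.
So the interval runs from 0.6601 to 0.6990.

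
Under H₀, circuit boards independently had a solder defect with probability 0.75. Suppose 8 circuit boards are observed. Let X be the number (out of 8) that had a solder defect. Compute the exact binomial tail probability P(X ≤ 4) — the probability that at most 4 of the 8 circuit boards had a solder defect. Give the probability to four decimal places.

P = 0.1138

X ~ Binomial(n=8, p=0.75).
P(X ≤ 4) = Σ_{j=0}^{4} C(8,j)·0.75^j·0.25^{8−j}.
= 0.000015 + 0.000366 + 0.003845 + 0.023071 + 0.086517 = 0.1138.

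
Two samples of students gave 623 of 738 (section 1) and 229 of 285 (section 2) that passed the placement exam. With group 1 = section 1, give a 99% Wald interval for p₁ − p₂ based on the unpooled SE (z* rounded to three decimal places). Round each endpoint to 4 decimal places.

(-0.0290, 0.1104)

p̂₁ = 623/738 = 0.84417, p̂₂ = 229/285 = 0.80351; p̂₁ − p̂₂ = 0.04066.
SE = √(0.000178245 + 0.000553973) = √0.000732218 = 0.027060.
The 99% critical value is z* = 2.576. Margin = 2.576·0.027060 = 0.06971.
CI: 0.04066 ± 0.06971 = (-0.0290, 0.1104).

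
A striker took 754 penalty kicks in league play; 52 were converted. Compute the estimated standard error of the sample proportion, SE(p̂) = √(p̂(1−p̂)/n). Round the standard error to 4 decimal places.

Sample proportion p̂ = 52/754 = 0.06897.
p̂(1−p̂) = 0.06897·0.93103 = 0.064213.
SE = √(0.064213/754) = √0.000085163 = 0.0092.

SE = 0.0092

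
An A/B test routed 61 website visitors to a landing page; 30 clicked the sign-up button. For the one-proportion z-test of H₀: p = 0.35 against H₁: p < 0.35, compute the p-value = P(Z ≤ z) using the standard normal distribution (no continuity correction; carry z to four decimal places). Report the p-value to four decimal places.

p-value = 0.9899

The sample proportion is 30/61 = 0.49180.
Null standard error: √(0.35·0.65/61) = √0.003729508 = 0.061070.
Test statistic (full precision, shown to 4 dp): z = (30/61 − 0.35)/SE₀ ≈ 2.3220.
p-value = P(Z ≤ z) with z = 2.3220 → 0.9899.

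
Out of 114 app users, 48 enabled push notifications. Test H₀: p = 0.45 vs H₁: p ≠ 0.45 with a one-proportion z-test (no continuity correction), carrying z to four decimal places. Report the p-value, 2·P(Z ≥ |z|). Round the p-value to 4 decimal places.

p̂ = 48/114 = 0.42105.
Under H₀, SE = √(p₀(1−p₀)/n) = √(0.45·0.55/114) = √0.002171053 = 0.046595.
z = (p̂ − p₀)/SE = (48/114 − 0.45)/0.046595 ≈ -0.6213.
p-value = 2·P(Z ≥ |z|) with z = -0.6213 → 0.5344.

p-value = 0.5344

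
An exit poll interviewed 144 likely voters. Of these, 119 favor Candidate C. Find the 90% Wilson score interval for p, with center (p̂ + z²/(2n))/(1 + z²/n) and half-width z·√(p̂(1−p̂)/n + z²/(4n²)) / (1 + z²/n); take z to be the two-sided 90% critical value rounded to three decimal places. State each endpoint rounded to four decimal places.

(0.7686, 0.8722)

p̂ = 119/144 = 0.82639; z = 1.645, so z² = 2.706025.
1 + z²/n = 1.018792.
Center = (0.82639 + 0.009396)/1.018792 = 0.82037.
Radicand: p̂(1−p̂)/n + z²/(4n²) = 0.000996321 + 0.000032625 = 0.001028946.
Half-width = z·√(radicand)/denom = 1.645·0.032077/1.018792 = 0.05179.
So the interval runs from 0.7686 to 0.8722.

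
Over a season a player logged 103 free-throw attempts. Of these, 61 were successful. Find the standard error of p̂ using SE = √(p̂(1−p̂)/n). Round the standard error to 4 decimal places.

SE = 0.0484

Sample proportion p̂ = 61/103 = 0.59223.
p̂(1−p̂) = 0.59223·0.40777 = 0.241494.
SE = √(0.241494/103) = √0.002344602 = 0.0484.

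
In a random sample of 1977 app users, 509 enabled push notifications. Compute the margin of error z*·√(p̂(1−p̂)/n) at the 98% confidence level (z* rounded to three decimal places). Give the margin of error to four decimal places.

With x = 509 successes in n = 1977, p̂ = 0.25746.
SE(p̂) = √(0.25746·0.74254/1977) = 0.009834.
z* = 2.326 at the 98% level.
So ME = 0.0229.

ME = 0.0229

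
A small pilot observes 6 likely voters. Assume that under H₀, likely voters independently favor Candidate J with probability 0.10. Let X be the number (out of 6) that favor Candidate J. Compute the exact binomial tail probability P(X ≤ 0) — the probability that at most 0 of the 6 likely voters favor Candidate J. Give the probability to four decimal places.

X is binomial with n = 6 and p = 0.10.
P(X ≤ 0) = C(6,0)·0.10^0·0.90^6.
= 0.531441 = 0.5314.

P = 0.5314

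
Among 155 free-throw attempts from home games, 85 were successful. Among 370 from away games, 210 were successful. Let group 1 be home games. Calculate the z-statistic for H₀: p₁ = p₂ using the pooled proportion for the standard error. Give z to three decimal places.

p̂₁ = 85/155 = 0.54839, p̂₂ = 210/370 = 0.56757.
Pooled p̂ = (85+210)/(155+370) = 295/525 = 0.56190.
SE = √[p̂(1−p̂)(1/n₁+1/n₂)] = √[0.56190·0.43810·(1/155+1/370)] ≈ 0.047471.
z = (p̂₁ − p̂₂)/SE = (0.54839 − 0.56757)/0.047471 = -0.01918/0.047471 = -0.404.

z = -0.404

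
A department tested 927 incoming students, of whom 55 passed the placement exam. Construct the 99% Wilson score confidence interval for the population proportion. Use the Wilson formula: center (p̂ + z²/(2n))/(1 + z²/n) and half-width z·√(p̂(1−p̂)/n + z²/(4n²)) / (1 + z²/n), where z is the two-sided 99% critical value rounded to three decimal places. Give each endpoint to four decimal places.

(0.0423, 0.0826)

p̂ = 55/927 = 0.05933; z = 2.576, so z² = 6.635776.
Denominator 1 + z²/n = 1 + 6.635776/927 = 1.007158.
Adjusted center: (0.05933 + z²/(2n))/1.007158 = 0.06246.
Radicand: p̂(1−p̂)/n + z²/(4n²) = 0.000060206 + 0.000001931 = 0.000062137.
Half-width = z·√(radicand)/denom = 2.576·0.007883/1.007158 = 0.02016.
So the interval runs from 0.0423 to 0.0826.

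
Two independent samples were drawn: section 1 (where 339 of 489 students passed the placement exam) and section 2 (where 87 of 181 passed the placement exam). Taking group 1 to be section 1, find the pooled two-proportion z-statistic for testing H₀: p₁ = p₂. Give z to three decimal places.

p̂₁ = 339/489 = 0.69325, p̂₂ = 87/181 = 0.48066.
Pooling: p̂ = 426/670 = 0.63582.
SE = √[p̂(1−p̂)(1/n₁+1/n₂)] = √[0.63582·0.36418·(1/489+1/181)] ≈ 0.041867.
z = 0.21259/0.041867 = 5.078.

z = 5.078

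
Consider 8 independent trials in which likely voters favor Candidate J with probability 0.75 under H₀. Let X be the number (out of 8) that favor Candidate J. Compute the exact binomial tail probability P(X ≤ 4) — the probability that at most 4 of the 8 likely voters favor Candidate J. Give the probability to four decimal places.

X is binomial with n = 8 and p = 0.75.
P(X ≤ 4) = Σ_{j=0}^{4} C(8,j)·0.75^j·0.25^{8−j}.
= 0.000015 + 0.000366 + 0.003845 + 0.023071 + 0.086517 = 0.1138.

P = 0.1138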